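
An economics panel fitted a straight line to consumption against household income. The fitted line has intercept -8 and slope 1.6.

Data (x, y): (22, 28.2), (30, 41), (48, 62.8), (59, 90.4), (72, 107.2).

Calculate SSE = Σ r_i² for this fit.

SSE = 54

x=22: ŷ = -8 + 1.6·22 = 27.2; r = 28.2 − 27.2 = 1
x=30: ŷ = -8 + 1.6·30 = 40; r = 41 − 40 = 1
x=48: ŷ = -8 + 1.6·48 = 68.8; r = 62.8 − 68.8 = -6
x=59: ŷ = -8 + 1.6·59 = 86.4; r = 90.4 − 86.4 = 4
x=72: ŷ = -8 + 1.6·72 = 107.2; r = 107.2 − 107.2 = 0
SSE = 1 + 1 + 36 + 16 + 0 = 54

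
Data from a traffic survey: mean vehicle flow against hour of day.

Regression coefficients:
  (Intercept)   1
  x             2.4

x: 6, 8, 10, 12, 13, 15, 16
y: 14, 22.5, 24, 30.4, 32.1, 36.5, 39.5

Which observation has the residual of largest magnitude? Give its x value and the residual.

x = 8, e = 2.3

x=6: ŷ = 1 + 2.4·6 = 15.4; e = 14 − 15.4 = -1.4
x=8: ŷ = 1 + 2.4·8 = 20.2; e = 22.5 − 20.2 = 2.3
x=10: ŷ = 1 + 2.4·10 = 25; e = 24 − 25 = -1
x=12: ŷ = 1 + 2.4·12 = 29.8; e = 30.4 − 29.8 = 0.6
x=13: ŷ = 1 + 2.4·13 = 32.2; e = 32.1 − 32.2 = -0.1
x=15: ŷ = 1 + 2.4·15 = 37; e = 36.5 − 37 = -0.5
x=16: ŷ = 1 + 2.4·16 = 39.4; e = 39.5 − 39.4 = 0.1
Largest |e| is 2.3 at x = 8, residual 2.3.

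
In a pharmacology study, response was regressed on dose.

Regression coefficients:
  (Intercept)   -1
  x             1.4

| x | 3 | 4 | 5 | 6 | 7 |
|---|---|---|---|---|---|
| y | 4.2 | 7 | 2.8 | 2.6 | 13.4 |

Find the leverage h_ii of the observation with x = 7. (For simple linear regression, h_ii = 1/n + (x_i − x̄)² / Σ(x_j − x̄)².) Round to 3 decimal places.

x̄ = (3 + 4 + 5 + 6 + 7)/5 = 5
Σ(x − x̄)² = 4 + 1 + 0 + 1 + 4 = 10
h = 1/5 + (2)²/10 = 0.2 + 0.4 = 0.600

h = 0.600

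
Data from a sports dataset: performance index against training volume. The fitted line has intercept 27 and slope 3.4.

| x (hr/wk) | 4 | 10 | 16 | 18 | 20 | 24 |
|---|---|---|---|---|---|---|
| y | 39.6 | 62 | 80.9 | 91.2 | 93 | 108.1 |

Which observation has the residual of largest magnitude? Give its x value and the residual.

x=4: ŷ = 27 + 3.4·4 = 40.6; r = 39.6 − 40.6 = -1
x=10: ŷ = 27 + 3.4·10 = 61; r = 62 − 61 = 1
x=16: ŷ = 27 + 3.4·16 = 81.4; r = 80.9 − 81.4 = -0.5
x=18: ŷ = 27 + 3.4·18 = 88.2; r = 91.2 − 88.2 = 3
x=20: ŷ = 27 + 3.4·20 = 95; r = 93 − 95 = -2
x=24: ŷ = 27 + 3.4·24 = 108.6; r = 108.1 − 108.6 = -0.5
Largest |r| is 3 at x = 18, residual 3.

x = 18, r = 3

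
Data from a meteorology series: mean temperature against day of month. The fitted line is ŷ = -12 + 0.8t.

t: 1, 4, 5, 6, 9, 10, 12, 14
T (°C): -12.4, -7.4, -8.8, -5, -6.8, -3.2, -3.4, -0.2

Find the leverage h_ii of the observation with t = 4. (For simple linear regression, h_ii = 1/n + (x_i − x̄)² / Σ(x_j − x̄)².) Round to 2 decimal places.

t̄ = (1 + 4 + 5 + 6 + 9 + 10 + 12 + 14)/8 = 7.625
Σ(t − t̄)² = 43.8906 + 13.1406 + 6.89062 + 2.64062 + 1.89062 + 5.64062 + 19.1406 + 40.6406 = 133.875
h = 1/8 + (-3.625)²/133.875 = 0.125 + 0.0981559 = 0.22

h = 0.22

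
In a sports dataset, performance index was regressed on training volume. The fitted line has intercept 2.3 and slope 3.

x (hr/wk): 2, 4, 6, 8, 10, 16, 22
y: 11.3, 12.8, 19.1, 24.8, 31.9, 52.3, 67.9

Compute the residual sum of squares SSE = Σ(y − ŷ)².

SSE = 19.26

x=2: ŷ = 2.3 + 3·2 = 8.3; e = 11.3 − 8.3 = 3
x=4: ŷ = 2.3 + 3·4 = 14.3; e = 12.8 − 14.3 = -1.5
x=6: ŷ = 2.3 + 3·6 = 20.3; e = 19.1 − 20.3 = -1.2
x=8: ŷ = 2.3 + 3·8 = 26.3; e = 24.8 − 26.3 = -1.5
x=10: ŷ = 2.3 + 3·10 = 32.3; e = 31.9 − 32.3 = -0.4
x=16: ŷ = 2.3 + 3·16 = 50.3; e = 52.3 − 50.3 = 2
x=22: ŷ = 2.3 + 3·22 = 68.3; e = 67.9 − 68.3 = -0.4
SSE = 9 + 2.25 + 1.44 + 2.25 + 0.16 + 4 + 0.16 = 19.26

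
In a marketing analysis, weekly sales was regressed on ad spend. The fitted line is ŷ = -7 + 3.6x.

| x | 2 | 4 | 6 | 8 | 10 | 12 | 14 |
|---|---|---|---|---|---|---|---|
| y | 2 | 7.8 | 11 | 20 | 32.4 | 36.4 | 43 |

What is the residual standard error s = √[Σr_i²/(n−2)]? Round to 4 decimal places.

s = 2.5044

x=2: ŷ = -7 + 3.6·2 = 0.2; r = 2 − 0.2 = 1.8
x=4: ŷ = -7 + 3.6·4 = 7.4; r = 7.8 − 7.4 = 0.4
x=6: ŷ = -7 + 3.6·6 = 14.6; r = 11 − 14.6 = -3.6
x=8: ŷ = -7 + 3.6·8 = 21.8; r = 20 − 21.8 = -1.8
x=10: ŷ = -7 + 3.6·10 = 29; r = 32.4 − 29 = 3.4
x=12: ŷ = -7 + 3.6·12 = 36.2; r = 36.4 − 36.2 = 0.2
x=14: ŷ = -7 + 3.6·14 = 43.4; r = 43 − 43.4 = -0.4
SSE = 3.24 + 0.16 + 12.96 + 3.24 + 11.56 + 0.04 + 0.16 = 31.36
s = √(31.36/5) = √6.272 ≈ 2.5044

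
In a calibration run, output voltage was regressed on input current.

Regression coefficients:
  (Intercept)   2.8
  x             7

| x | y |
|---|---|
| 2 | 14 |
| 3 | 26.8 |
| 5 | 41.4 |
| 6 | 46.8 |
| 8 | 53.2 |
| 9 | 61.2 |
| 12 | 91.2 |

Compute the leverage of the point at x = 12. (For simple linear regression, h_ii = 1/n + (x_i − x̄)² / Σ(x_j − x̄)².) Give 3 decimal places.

h = 0.564

x̄ = (2 + 3 + 5 + 6 + 8 + 9 + 12)/7 = 6.42857
Σ(x − x̄)² = 19.6122 + 11.7551 + 2.04082 + 0.183673 + 2.46939 + 6.61224 + 31.0408 = 73.7143
h = 1/7 + (5.57143)²/73.7143 = 0.142857 + 0.421096 = 0.564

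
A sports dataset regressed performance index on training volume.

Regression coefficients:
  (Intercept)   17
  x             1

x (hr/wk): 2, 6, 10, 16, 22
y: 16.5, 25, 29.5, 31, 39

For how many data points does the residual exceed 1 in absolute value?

4

x=2: ŷ = 17 + 2 = 19; r = 16.5 − 19 = -2.5
x=6: ŷ = 17 + 6 = 23; r = 25 − 23 = 2
x=10: ŷ = 17 + 10 = 27; r = 29.5 − 27 = 2.5
x=16: ŷ = 17 + 16 = 33; r = 31 − 33 = -2
x=22: ŷ = 17 + 22 = 39; r = 39 − 39 = 0
|r| > 1: x=2 (|r|=2.5), x=6 (|r|=2), x=10 (|r|=2.5), x=16 (|r|=2) → 4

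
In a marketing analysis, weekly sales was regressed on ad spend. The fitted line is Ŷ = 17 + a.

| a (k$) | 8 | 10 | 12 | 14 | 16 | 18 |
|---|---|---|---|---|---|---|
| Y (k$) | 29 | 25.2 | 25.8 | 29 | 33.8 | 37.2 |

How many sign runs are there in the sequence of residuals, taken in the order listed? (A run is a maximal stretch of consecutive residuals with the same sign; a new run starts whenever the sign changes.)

3 runs

a=8: Ŷ = 17 + 8 = 25; r = 29 − 25 = 4
a=10: Ŷ = 17 + 10 = 27; r = 25.2 − 27 = -1.8
a=12: Ŷ = 17 + 12 = 29; r = 25.8 − 29 = -3.2
a=14: Ŷ = 17 + 14 = 31; r = 29 − 31 = -2
a=16: Ŷ = 17 + 16 = 33; r = 33.8 − 33 = 0.8
a=18: Ŷ = 17 + 18 = 35; r = 37.2 − 35 = 2.2
Signs: + − − − + +
Runs: +×1, −×3, +×2 → 3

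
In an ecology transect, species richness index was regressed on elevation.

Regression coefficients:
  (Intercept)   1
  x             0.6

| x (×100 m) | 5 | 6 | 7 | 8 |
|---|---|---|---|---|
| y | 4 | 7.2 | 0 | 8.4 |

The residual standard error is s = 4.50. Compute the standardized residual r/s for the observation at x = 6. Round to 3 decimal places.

ŷ = 1 + 0.6·6 = 4.6
r = 7.2 − 4.6 = 2.6
r/s = 2.6 / 4.50 = 0.578

0.578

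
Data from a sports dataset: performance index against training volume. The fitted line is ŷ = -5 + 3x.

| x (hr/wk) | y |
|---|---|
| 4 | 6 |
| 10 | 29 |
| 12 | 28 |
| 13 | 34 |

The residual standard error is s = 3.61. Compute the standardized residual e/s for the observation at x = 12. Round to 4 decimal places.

ŷ = -5 + 3·12 = 31
e = 28 − 31 = -3
e/s = -3 / 3.61 = -0.8310

-0.8310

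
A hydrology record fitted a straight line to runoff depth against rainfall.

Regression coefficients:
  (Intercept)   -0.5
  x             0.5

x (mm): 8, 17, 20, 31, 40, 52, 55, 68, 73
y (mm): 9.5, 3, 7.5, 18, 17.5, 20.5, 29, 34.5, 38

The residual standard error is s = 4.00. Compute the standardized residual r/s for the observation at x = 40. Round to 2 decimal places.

ŷ = -0.5 + 0.5·40 = 19.5
r = 17.5 − 19.5 = -2
r/s = -2 / 4.00 = -0.50

-0.50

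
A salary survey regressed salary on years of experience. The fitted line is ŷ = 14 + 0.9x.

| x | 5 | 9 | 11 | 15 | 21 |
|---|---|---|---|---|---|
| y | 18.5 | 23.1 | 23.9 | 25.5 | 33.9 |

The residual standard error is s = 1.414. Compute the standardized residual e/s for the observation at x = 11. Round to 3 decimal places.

0.000

ŷ = 14 + 0.9·11 = 23.9
e = 23.9 − 23.9 = 0
e/s = 0 / 1.414 = 0.000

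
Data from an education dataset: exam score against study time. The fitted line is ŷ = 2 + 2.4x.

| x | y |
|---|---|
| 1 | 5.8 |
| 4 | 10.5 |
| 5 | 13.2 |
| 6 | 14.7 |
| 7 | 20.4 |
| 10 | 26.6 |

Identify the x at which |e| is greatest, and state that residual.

x = 6, e = -1.7

x=1: ŷ = 2 + 2.4·1 = 4.4; e = 5.8 − 4.4 = 1.4
x=4: ŷ = 2 + 2.4·4 = 11.6; e = 10.5 − 11.6 = -1.1
x=5: ŷ = 2 + 2.4·5 = 14; e = 13.2 − 14 = -0.8
x=6: ŷ = 2 + 2.4·6 = 16.4; e = 14.7 − 16.4 = -1.7
x=7: ŷ = 2 + 2.4·7 = 18.8; e = 20.4 − 18.8 = 1.6
x=10: ŷ = 2 + 2.4·10 = 26; e = 26.6 − 26 = 0.6
Largest |e| is 1.7 at x = 6, residual -1.7.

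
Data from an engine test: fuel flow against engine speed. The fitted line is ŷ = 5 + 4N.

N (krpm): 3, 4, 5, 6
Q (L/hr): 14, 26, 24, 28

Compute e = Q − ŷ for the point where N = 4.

e = 5

ŷ = 5 + 4·4 = 21
e = 26 − 21 = 5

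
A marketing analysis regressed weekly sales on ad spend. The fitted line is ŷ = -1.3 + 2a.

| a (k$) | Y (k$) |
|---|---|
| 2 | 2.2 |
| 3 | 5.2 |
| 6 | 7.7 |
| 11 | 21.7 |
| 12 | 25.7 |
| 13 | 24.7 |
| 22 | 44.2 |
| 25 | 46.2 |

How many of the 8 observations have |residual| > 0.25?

a=2: ŷ = -1.3 + 2·2 = 2.7; r = 2.2 − 2.7 = -0.5
a=3: ŷ = -1.3 + 2·3 = 4.7; r = 5.2 − 4.7 = 0.5
a=6: ŷ = -1.3 + 2·6 = 10.7; r = 7.7 − 10.7 = -3
a=11: ŷ = -1.3 + 2·11 = 20.7; r = 21.7 − 20.7 = 1
a=12: ŷ = -1.3 + 2·12 = 22.7; r = 25.7 − 22.7 = 3
a=13: ŷ = -1.3 + 2·13 = 24.7; r = 24.7 − 24.7 = 0
a=22: ŷ = -1.3 + 2·22 = 42.7; r = 44.2 − 42.7 = 1.5
a=25: ŷ = -1.3 + 2·25 = 48.7; r = 46.2 − 48.7 = -2.5
|r| > 0.25: a=2 (|r|=0.5), a=3 (|r|=0.5), a=6 (|r|=3), a=11 (|r|=1), a=12 (|r|=3), a=22 (|r|=1.5), a=25 (|r|=2.5) → 7

7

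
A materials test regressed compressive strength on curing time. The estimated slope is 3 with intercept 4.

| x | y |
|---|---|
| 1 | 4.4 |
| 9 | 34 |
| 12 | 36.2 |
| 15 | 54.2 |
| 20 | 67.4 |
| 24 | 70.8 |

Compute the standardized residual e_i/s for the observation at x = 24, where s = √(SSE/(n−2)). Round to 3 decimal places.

x=1: ŷ = 4 + 3·1 = 7; e = 4.4 − 7 = -2.6
x=9: ŷ = 4 + 3·9 = 31; e = 34 − 31 = 3
x=12: ŷ = 4 + 3·12 = 40; e = 36.2 − 40 = -3.8
x=15: ŷ = 4 + 3·15 = 49; e = 54.2 − 49 = 5.2
x=20: ŷ = 4 + 3·20 = 64; e = 67.4 − 64 = 3.4
x=24: ŷ = 4 + 3·24 = 76; e = 70.8 − 76 = -5.2
SSE = 6.76 + 9 + 14.44 + 27.04 + 11.56 + 27.04 = 95.84
s = √(95.84/4) = 4.8949
e/s = -5.2 / 4.8949 = -1.062

-1.062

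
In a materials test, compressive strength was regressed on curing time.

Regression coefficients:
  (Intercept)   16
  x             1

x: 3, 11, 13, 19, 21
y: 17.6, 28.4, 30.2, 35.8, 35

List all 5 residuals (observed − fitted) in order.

-1.4, 1.4, 1.2, 0.8, -2

x=3: ŷ = 16 + 3 = 19; e = 17.6 − 19 = -1.4
x=11: ŷ = 16 + 11 = 27; e = 28.4 − 27 = 1.4
x=13: ŷ = 16 + 13 = 29; e = 30.2 − 29 = 1.2
x=19: ŷ = 16 + 19 = 35; e = 35.8 − 35 = 0.8
x=21: ŷ = 16 + 21 = 37; e = 35 − 37 = -2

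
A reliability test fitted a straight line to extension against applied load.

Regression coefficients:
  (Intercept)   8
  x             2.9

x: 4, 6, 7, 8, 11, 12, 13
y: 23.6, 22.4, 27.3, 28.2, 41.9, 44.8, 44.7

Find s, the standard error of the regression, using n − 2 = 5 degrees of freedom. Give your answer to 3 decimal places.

x=4: ŷ = 8 + 2.9·4 = 19.6; e = 23.6 − 19.6 = 4
x=6: ŷ = 8 + 2.9·6 = 25.4; e = 22.4 − 25.4 = -3
x=7: ŷ = 8 + 2.9·7 = 28.3; e = 27.3 − 28.3 = -1
x=8: ŷ = 8 + 2.9·8 = 31.2; e = 28.2 − 31.2 = -3
x=11: ŷ = 8 + 2.9·11 = 39.9; e = 41.9 − 39.9 = 2
x=12: ŷ = 8 + 2.9·12 = 42.8; e = 44.8 − 42.8 = 2
x=13: ŷ = 8 + 2.9·13 = 45.7; e = 44.7 − 45.7 = -1
SSE = 16 + 9 + 1 + 9 + 4 + 4 + 1 = 44
s = √(44/5) = √8.8 ≈ 2.966

s = 2.966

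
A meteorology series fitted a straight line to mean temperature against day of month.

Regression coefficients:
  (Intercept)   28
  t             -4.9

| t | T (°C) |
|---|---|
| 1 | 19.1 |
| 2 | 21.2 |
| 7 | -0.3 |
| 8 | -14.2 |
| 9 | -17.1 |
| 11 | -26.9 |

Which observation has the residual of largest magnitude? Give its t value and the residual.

t=1: ŷ = 28 − 4.9·1 = 23.1; e = 19.1 − 23.1 = -4
t=2: ŷ = 28 − 4.9·2 = 18.2; e = 21.2 − 18.2 = 3
t=7: ŷ = 28 − 4.9·7 = -6.3; e = -0.3 − (-6.3) = 6
t=8: ŷ = 28 − 4.9·8 = -11.2; e = -14.2 − (-11.2) = -3
t=9: ŷ = 28 − 4.9·9 = -16.1; e = -17.1 − (-16.1) = -1
t=11: ŷ = 28 − 4.9·11 = -25.9; e = -26.9 − (-25.9) = -1
Largest |e| is 6 at t = 7, residual 6.

t = 7, e = 6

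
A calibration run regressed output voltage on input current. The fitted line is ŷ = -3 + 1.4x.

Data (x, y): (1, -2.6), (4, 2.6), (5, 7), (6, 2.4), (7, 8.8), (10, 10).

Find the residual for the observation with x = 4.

e = 0

ŷ = -3 + 1.4·4 = 2.6
e = 2.6 − 2.6 = 0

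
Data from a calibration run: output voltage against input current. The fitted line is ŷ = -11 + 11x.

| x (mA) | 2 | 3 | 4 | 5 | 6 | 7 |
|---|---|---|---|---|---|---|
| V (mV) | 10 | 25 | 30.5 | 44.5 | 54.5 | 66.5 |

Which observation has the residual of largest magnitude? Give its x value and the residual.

x=2: ŷ = -11 + 11·2 = 11; e = 10 − 11 = -1
x=3: ŷ = -11 + 11·3 = 22; e = 25 − 22 = 3
x=4: ŷ = -11 + 11·4 = 33; e = 30.5 − 33 = -2.5
x=5: ŷ = -11 + 11·5 = 44; e = 44.5 − 44 = 0.5
x=6: ŷ = -11 + 11·6 = 55; e = 54.5 − 55 = -0.5
x=7: ŷ = -11 + 11·7 = 66; e = 66.5 − 66 = 0.5
Largest |e| is 3 at x = 3, residual 3.

x = 3, e = 3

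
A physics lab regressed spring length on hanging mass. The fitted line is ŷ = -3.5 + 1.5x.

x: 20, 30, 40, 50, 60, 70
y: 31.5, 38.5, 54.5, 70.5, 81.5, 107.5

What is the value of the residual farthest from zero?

r = 6

x=20: ŷ = -3.5 + 1.5·20 = 26.5; r = 31.5 − 26.5 = 5
x=30: ŷ = -3.5 + 1.5·30 = 41.5; r = 38.5 − 41.5 = -3
x=40: ŷ = -3.5 + 1.5·40 = 56.5; r = 54.5 − 56.5 = -2
x=50: ŷ = -3.5 + 1.5·50 = 71.5; r = 70.5 − 71.5 = -1
x=60: ŷ = -3.5 + 1.5·60 = 86.5; r = 81.5 − 86.5 = -5
x=70: ŷ = -3.5 + 1.5·70 = 101.5; r = 107.5 − 101.5 = 6
Largest |r| is 6 at x = 70, residual 6.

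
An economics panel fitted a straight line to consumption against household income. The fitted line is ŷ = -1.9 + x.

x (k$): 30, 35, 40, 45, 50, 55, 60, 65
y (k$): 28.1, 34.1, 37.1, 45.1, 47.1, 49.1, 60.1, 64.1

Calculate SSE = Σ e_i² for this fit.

x=30: ŷ = -1.9 + 30 = 28.1; e = 28.1 − 28.1 = 0
x=35: ŷ = -1.9 + 35 = 33.1; e = 34.1 − 33.1 = 1
x=40: ŷ = -1.9 + 40 = 38.1; e = 37.1 − 38.1 = -1
x=45: ŷ = -1.9 + 45 = 43.1; e = 45.1 − 43.1 = 2
x=50: ŷ = -1.9 + 50 = 48.1; e = 47.1 − 48.1 = -1
x=55: ŷ = -1.9 + 55 = 53.1; e = 49.1 − 53.1 = -4
x=60: ŷ = -1.9 + 60 = 58.1; e = 60.1 − 58.1 = 2
x=65: ŷ = -1.9 + 65 = 63.1; e = 64.1 − 63.1 = 1
SSE = 0 + 1 + 1 + 4 + 1 + 16 + 4 + 1 = 28

SSE = 28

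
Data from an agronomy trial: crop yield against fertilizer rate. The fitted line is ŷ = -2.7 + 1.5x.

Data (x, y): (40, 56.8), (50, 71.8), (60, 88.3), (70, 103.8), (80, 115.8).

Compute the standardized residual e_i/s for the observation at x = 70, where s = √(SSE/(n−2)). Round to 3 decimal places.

x=40: ŷ = -2.7 + 1.5·40 = 57.3; e = 56.8 − 57.3 = -0.5
x=50: ŷ = -2.7 + 1.5·50 = 72.3; e = 71.8 − 72.3 = -0.5
x=60: ŷ = -2.7 + 1.5·60 = 87.3; e = 88.3 − 87.3 = 1
x=70: ŷ = -2.7 + 1.5·70 = 102.3; e = 103.8 − 102.3 = 1.5
x=80: ŷ = -2.7 + 1.5·80 = 117.3; e = 115.8 − 117.3 = -1.5
SSE = 0.25 + 0.25 + 1 + 2.25 + 2.25 = 6
s = √(6/3) = 1.41421
e/s = 1.5 / 1.41421 = 1.061

1.061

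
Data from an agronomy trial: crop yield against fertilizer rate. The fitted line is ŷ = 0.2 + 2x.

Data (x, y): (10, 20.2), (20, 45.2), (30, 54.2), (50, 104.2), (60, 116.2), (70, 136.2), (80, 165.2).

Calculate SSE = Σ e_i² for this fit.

SSE = 134

x=10: ŷ = 0.2 + 2·10 = 20.2; e = 20.2 − 20.2 = 0
x=20: ŷ = 0.2 + 2·20 = 40.2; e = 45.2 − 40.2 = 5
x=30: ŷ = 0.2 + 2·30 = 60.2; e = 54.2 − 60.2 = -6
x=50: ŷ = 0.2 + 2·50 = 100.2; e = 104.2 − 100.2 = 4
x=60: ŷ = 0.2 + 2·60 = 120.2; e = 116.2 − 120.2 = -4
x=70: ŷ = 0.2 + 2·70 = 140.2; e = 136.2 − 140.2 = -4
x=80: ŷ = 0.2 + 2·80 = 160.2; e = 165.2 − 160.2 = 5
SSE = 0 + 25 + 36 + 16 + 16 + 16 + 25 = 134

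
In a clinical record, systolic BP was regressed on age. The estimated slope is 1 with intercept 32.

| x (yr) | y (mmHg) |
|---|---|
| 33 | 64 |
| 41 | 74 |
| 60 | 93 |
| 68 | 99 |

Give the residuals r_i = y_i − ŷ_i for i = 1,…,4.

x=33: ŷ = 32 + 33 = 65; r = 64 − 65 = -1
x=41: ŷ = 32 + 41 = 73; r = 74 − 73 = 1
x=60: ŷ = 32 + 60 = 92; r = 93 − 92 = 1
x=68: ŷ = 32 + 68 = 100; r = 99 − 100 = -1

-1, 1, 1, -1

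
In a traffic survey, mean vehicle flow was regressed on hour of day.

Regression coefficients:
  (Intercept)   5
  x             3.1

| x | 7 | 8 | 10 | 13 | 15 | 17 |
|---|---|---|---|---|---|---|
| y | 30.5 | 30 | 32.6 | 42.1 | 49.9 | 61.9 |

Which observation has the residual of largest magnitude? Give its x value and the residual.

x=7: ŷ = 5 + 3.1·7 = 26.7; r = 30.5 − 26.7 = 3.8
x=8: ŷ = 5 + 3.1·8 = 29.8; r = 30 − 29.8 = 0.2
x=10: ŷ = 5 + 3.1·10 = 36; r = 32.6 − 36 = -3.4
x=13: ŷ = 5 + 3.1·13 = 45.3; r = 42.1 − 45.3 = -3.2
x=15: ŷ = 5 + 3.1·15 = 51.5; r = 49.9 − 51.5 = -1.6
x=17: ŷ = 5 + 3.1·17 = 57.7; r = 61.9 − 57.7 = 4.2
Largest |r| is 4.2 at x = 17, residual 4.2.

x = 17, r = 4.2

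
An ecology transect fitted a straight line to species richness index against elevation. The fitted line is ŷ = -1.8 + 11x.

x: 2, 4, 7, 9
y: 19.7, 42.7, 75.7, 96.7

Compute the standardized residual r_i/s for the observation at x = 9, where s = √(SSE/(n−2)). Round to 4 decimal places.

-0.7071

x=2: ŷ = -1.8 + 11·2 = 20.2; r = 19.7 − 20.2 = -0.5
x=4: ŷ = -1.8 + 11·4 = 42.2; r = 42.7 − 42.2 = 0.5
x=7: ŷ = -1.8 + 11·7 = 75.2; r = 75.7 − 75.2 = 0.5
x=9: ŷ = -1.8 + 11·9 = 97.2; r = 96.7 − 97.2 = -0.5
SSE = 0.25 + 0.25 + 0.25 + 0.25 = 1
s = √(1/2) = 0.707107
r/s = -0.5 / 0.707107 = -0.7071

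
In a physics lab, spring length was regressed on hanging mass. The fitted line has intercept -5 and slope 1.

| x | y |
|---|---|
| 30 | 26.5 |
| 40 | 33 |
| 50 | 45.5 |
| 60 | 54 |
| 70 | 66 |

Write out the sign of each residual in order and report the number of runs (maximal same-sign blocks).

5 runs

x=30: ŷ = -5 + 30 = 25; e = 26.5 − 25 = 1.5
x=40: ŷ = -5 + 40 = 35; e = 33 − 35 = -2
x=50: ŷ = -5 + 50 = 45; e = 45.5 − 45 = 0.5
x=60: ŷ = -5 + 60 = 55; e = 54 − 55 = -1
x=70: ŷ = -5 + 70 = 65; e = 66 − 65 = 1
Signs: + − + − +
Runs: +×1, −×1, +×1, −×1, +×1 → 5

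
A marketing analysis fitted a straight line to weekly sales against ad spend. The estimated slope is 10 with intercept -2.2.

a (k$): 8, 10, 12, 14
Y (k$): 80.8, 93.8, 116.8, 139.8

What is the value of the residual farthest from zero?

r = -4

a=8: ŷ = -2.2 + 10·8 = 77.8; r = 80.8 − 77.8 = 3
a=10: ŷ = -2.2 + 10·10 = 97.8; r = 93.8 − 97.8 = -4
a=12: ŷ = -2.2 + 10·12 = 117.8; r = 116.8 − 117.8 = -1
a=14: ŷ = -2.2 + 10·14 = 137.8; r = 139.8 − 137.8 = 2
Largest |r| is 4 at a = 10, residual -4.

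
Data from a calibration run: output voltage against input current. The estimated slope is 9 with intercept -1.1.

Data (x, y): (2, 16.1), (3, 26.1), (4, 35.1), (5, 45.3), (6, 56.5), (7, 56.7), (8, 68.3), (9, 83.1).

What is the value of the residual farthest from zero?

e = -5.2

x=2: ŷ = -1.1 + 9·2 = 16.9; e = 16.1 − 16.9 = -0.8
x=3: ŷ = -1.1 + 9·3 = 25.9; e = 26.1 − 25.9 = 0.2
x=4: ŷ = -1.1 + 9·4 = 34.9; e = 35.1 − 34.9 = 0.2
x=5: ŷ = -1.1 + 9·5 = 43.9; e = 45.3 − 43.9 = 1.4
x=6: ŷ = -1.1 + 9·6 = 52.9; e = 56.5 − 52.9 = 3.6
x=7: ŷ = -1.1 + 9·7 = 61.9; e = 56.7 − 61.9 = -5.2
x=8: ŷ = -1.1 + 9·8 = 70.9; e = 68.3 − 70.9 = -2.6
x=9: ŷ = -1.1 + 9·9 = 79.9; e = 83.1 − 79.9 = 3.2
Largest |e| is 5.2 at x = 7, residual -5.2.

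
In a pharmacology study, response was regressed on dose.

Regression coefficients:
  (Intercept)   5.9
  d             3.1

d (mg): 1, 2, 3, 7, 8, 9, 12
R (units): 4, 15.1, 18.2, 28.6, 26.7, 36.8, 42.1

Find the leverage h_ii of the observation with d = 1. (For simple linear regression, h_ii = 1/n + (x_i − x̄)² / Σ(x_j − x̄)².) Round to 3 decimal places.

d̄ = (1 + 2 + 3 + 7 + 8 + 9 + 12)/7 = 6
Σ(d − d̄)² = 25 + 16 + 9 + 1 + 4 + 9 + 36 = 100
h = 1/7 + (-5)²/100 = 0.142857 + 0.25 = 0.393

h = 0.393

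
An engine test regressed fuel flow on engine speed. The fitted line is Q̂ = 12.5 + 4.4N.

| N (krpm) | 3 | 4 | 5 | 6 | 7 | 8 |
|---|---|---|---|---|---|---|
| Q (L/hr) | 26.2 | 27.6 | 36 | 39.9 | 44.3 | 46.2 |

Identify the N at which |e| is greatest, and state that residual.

N=3: Q̂ = 12.5 + 4.4·3 = 25.7; e = 26.2 − 25.7 = 0.5
N=4: Q̂ = 12.5 + 4.4·4 = 30.1; e = 27.6 − 30.1 = -2.5
N=5: Q̂ = 12.5 + 4.4·5 = 34.5; e = 36 − 34.5 = 1.5
N=6: Q̂ = 12.5 + 4.4·6 = 38.9; e = 39.9 − 38.9 = 1
N=7: Q̂ = 12.5 + 4.4·7 = 43.3; e = 44.3 − 43.3 = 1
N=8: Q̂ = 12.5 + 4.4·8 = 47.7; e = 46.2 − 47.7 = -1.5
Largest |e| is 2.5 at N = 4, residual -2.5.

N = 4, e = -2.5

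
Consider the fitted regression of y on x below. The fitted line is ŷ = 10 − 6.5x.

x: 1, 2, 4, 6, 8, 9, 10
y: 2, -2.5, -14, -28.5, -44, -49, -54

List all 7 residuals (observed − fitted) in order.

-1.5, 0.5, 2, 0.5, -2, -0.5, 1

x=1: ŷ = 10 − 6.5·1 = 3.5; r = 2 − 3.5 = -1.5
x=2: ŷ = 10 − 6.5·2 = -3; r = -2.5 − (-3) = 0.5
x=4: ŷ = 10 − 6.5·4 = -16; r = -14 − (-16) = 2
x=6: ŷ = 10 − 6.5·6 = -29; r = -28.5 − (-29) = 0.5
x=8: ŷ = 10 − 6.5·8 = -42; r = -44 − (-42) = -2
x=9: ŷ = 10 − 6.5·9 = -48.5; r = -49 − (-48.5) = -0.5
x=10: ŷ = 10 − 6.5·10 = -55; r = -54 − (-55) = 1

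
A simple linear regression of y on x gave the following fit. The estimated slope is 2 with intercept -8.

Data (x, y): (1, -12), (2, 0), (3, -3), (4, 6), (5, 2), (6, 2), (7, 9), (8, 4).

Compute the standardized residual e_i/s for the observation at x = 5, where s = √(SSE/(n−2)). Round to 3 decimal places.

0.000

x=1: ŷ = -8 + 2·1 = -6; e = -12 − (-6) = -6
x=2: ŷ = -8 + 2·2 = -4; e = 0 − (-4) = 4
x=3: ŷ = -8 + 2·3 = -2; e = -3 − (-2) = -1
x=4: ŷ = -8 + 2·4 = 0; e = 6 − 0 = 6
x=5: ŷ = -8 + 2·5 = 2; e = 2 − 2 = 0
x=6: ŷ = -8 + 2·6 = 4; e = 2 − 4 = -2
x=7: ŷ = -8 + 2·7 = 6; e = 9 − 6 = 3
x=8: ŷ = -8 + 2·8 = 8; e = 4 − 8 = -4
SSE = 36 + 16 + 1 + 36 + 0 + 4 + 9 + 16 = 118
s = √(118/6) = 4.43471
e/s = 0 / 4.43471 = 0.000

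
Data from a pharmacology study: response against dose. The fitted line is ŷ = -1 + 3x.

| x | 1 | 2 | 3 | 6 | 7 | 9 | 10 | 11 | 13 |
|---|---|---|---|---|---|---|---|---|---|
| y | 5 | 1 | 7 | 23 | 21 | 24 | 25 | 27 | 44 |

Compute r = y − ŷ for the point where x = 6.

ŷ = -1 + 3·6 = 17
r = 23 − 17 = 6

r = 6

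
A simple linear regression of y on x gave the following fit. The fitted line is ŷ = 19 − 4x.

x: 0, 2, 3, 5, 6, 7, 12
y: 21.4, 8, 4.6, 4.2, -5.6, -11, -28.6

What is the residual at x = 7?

r = -2

ŷ = 19 − 4·7 = -9
r = -11 − (-9) = -2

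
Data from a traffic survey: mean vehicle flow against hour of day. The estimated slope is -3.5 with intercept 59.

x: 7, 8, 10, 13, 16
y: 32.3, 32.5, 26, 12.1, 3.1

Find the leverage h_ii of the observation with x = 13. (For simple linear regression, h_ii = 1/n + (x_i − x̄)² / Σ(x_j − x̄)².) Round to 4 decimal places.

h = 0.2883

x̄ = (7 + 8 + 10 + 13 + 16)/5 = 10.8
Σ(x − x̄)² = 14.44 + 7.84 + 0.64 + 4.84 + 27.04 = 54.8
h = 1/5 + (2.2)²/54.8 = 0.2 + 0.0883212 = 0.2883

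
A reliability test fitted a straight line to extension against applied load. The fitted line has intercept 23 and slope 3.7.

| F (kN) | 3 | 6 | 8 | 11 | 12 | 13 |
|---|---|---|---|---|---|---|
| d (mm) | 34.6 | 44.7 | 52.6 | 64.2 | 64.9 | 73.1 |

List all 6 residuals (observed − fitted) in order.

F=3: d̂ = 23 + 3.7·3 = 34.1; e = 34.6 − 34.1 = 0.5
F=6: d̂ = 23 + 3.7·6 = 45.2; e = 44.7 − 45.2 = -0.5
F=8: d̂ = 23 + 3.7·8 = 52.6; e = 52.6 − 52.6 = 0
F=11: d̂ = 23 + 3.7·11 = 63.7; e = 64.2 − 63.7 = 0.5
F=12: d̂ = 23 + 3.7·12 = 67.4; e = 64.9 − 67.4 = -2.5
F=13: d̂ = 23 + 3.7·13 = 71.1; e = 73.1 − 71.1 = 2

0.5, -0.5, 0, 0.5, -2.5, 2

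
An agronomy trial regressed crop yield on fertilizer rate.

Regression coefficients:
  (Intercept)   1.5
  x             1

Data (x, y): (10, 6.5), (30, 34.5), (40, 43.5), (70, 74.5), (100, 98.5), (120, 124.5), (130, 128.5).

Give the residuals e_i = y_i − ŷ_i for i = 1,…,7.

-5, 3, 2, 3, -3, 3, -3

x=10: ŷ = 1.5 + 10 = 11.5; e = 6.5 − 11.5 = -5
x=30: ŷ = 1.5 + 30 = 31.5; e = 34.5 − 31.5 = 3
x=40: ŷ = 1.5 + 40 = 41.5; e = 43.5 − 41.5 = 2
x=70: ŷ = 1.5 + 70 = 71.5; e = 74.5 − 71.5 = 3
x=100: ŷ = 1.5 + 100 = 101.5; e = 98.5 − 101.5 = -3
x=120: ŷ = 1.5 + 120 = 121.5; e = 124.5 − 121.5 = 3
x=130: ŷ = 1.5 + 130 = 131.5; e = 128.5 − 131.5 = -3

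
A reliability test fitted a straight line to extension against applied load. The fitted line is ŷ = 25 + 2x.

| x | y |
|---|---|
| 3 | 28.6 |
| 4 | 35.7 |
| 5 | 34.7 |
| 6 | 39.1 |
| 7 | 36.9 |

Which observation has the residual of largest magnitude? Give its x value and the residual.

x=3: ŷ = 25 + 2·3 = 31; e = 28.6 − 31 = -2.4
x=4: ŷ = 25 + 2·4 = 33; e = 35.7 − 33 = 2.7
x=5: ŷ = 25 + 2·5 = 35; e = 34.7 − 35 = -0.3
x=6: ŷ = 25 + 2·6 = 37; e = 39.1 − 37 = 2.1
x=7: ŷ = 25 + 2·7 = 39; e = 36.9 − 39 = -2.1
Largest |e| is 2.7 at x = 4, residual 2.7.

x = 4, e = 2.7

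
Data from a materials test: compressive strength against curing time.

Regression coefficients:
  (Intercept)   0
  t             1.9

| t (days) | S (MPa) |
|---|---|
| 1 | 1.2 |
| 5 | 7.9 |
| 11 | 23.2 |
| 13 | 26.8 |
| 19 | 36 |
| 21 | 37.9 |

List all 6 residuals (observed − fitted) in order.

-0.7, -1.6, 2.3, 2.1, -0.1, -2

t=1: Ŝ = 1.9·1 = 1.9; r = 1.2 − 1.9 = -0.7
t=5: Ŝ = 1.9·5 = 9.5; r = 7.9 − 9.5 = -1.6
t=11: Ŝ = 1.9·11 = 20.9; r = 23.2 − 20.9 = 2.3
t=13: Ŝ = 1.9·13 = 24.7; r = 26.8 − 24.7 = 2.1
t=19: Ŝ = 1.9·19 = 36.1; r = 36 − 36.1 = -0.1
t=21: Ŝ = 1.9·21 = 39.9; r = 37.9 − 39.9 = -2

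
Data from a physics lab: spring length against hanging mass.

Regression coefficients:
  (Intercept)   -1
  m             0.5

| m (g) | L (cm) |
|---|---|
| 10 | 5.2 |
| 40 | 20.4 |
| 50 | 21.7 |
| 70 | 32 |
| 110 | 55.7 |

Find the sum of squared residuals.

m=10: L̂ = -1 + 0.5·10 = 4; e = 5.2 − 4 = 1.2
m=40: L̂ = -1 + 0.5·40 = 19; e = 20.4 − 19 = 1.4
m=50: L̂ = -1 + 0.5·50 = 24; e = 21.7 − 24 = -2.3
m=70: L̂ = -1 + 0.5·70 = 34; e = 32 − 34 = -2
m=110: L̂ = -1 + 0.5·110 = 54; e = 55.7 − 54 = 1.7
SSE = 1.44 + 1.96 + 5.29 + 4 + 2.89 = 15.58

SSE = 15.58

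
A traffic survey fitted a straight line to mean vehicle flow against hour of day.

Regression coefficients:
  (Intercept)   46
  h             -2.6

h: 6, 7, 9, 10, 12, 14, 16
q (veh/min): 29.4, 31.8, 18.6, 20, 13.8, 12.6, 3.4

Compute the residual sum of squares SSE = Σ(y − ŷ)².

SSE = 44

h=6: q̂ = 46 − 2.6·6 = 30.4; r = 29.4 − 30.4 = -1
h=7: q̂ = 46 − 2.6·7 = 27.8; r = 31.8 − 27.8 = 4
h=9: q̂ = 46 − 2.6·9 = 22.6; r = 18.6 − 22.6 = -4
h=10: q̂ = 46 − 2.6·10 = 20; r = 20 − 20 = 0
h=12: q̂ = 46 − 2.6·12 = 14.8; r = 13.8 − 14.8 = -1
h=14: q̂ = 46 − 2.6·14 = 9.6; r = 12.6 − 9.6 = 3
h=16: q̂ = 46 − 2.6·16 = 4.4; r = 3.4 − 4.4 = -1
SSE = 1 + 16 + 16 + 0 + 1 + 9 + 1 = 44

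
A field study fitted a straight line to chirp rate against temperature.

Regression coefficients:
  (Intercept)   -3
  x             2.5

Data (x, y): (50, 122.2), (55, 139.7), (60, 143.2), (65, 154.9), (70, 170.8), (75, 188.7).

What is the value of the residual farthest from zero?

r = 5.2

x=50: ŷ = -3 + 2.5·50 = 122; r = 122.2 − 122 = 0.2
x=55: ŷ = -3 + 2.5·55 = 134.5; r = 139.7 − 134.5 = 5.2
x=60: ŷ = -3 + 2.5·60 = 147; r = 143.2 − 147 = -3.8
x=65: ŷ = -3 + 2.5·65 = 159.5; r = 154.9 − 159.5 = -4.6
x=70: ŷ = -3 + 2.5·70 = 172; r = 170.8 − 172 = -1.2
x=75: ŷ = -3 + 2.5·75 = 184.5; r = 188.7 − 184.5 = 4.2
Largest |r| is 5.2 at x = 55, residual 5.2.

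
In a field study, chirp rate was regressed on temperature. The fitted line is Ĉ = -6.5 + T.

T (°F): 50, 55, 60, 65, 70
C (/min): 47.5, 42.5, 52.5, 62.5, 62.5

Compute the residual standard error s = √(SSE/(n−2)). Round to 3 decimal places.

T=50: Ĉ = -6.5 + 50 = 43.5; e = 47.5 − 43.5 = 4
T=55: Ĉ = -6.5 + 55 = 48.5; e = 42.5 − 48.5 = -6
T=60: Ĉ = -6.5 + 60 = 53.5; e = 52.5 − 53.5 = -1
T=65: Ĉ = -6.5 + 65 = 58.5; e = 62.5 − 58.5 = 4
T=70: Ĉ = -6.5 + 70 = 63.5; e = 62.5 − 63.5 = -1
SSE = 16 + 36 + 1 + 16 + 1 = 70
s = √(70/3) = √23.3333 ≈ 4.830

s = 4.830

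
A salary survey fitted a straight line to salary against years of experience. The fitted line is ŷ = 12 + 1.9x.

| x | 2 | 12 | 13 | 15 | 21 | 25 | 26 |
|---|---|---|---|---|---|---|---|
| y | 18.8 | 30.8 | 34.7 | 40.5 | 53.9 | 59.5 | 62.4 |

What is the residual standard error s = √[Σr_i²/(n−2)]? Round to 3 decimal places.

x=2: ŷ = 12 + 1.9·2 = 15.8; r = 18.8 − 15.8 = 3
x=12: ŷ = 12 + 1.9·12 = 34.8; r = 30.8 − 34.8 = -4
x=13: ŷ = 12 + 1.9·13 = 36.7; r = 34.7 − 36.7 = -2
x=15: ŷ = 12 + 1.9·15 = 40.5; r = 40.5 − 40.5 = 0
x=21: ŷ = 12 + 1.9·21 = 51.9; r = 53.9 − 51.9 = 2
x=25: ŷ = 12 + 1.9·25 = 59.5; r = 59.5 − 59.5 = 0
x=26: ŷ = 12 + 1.9·26 = 61.4; r = 62.4 − 61.4 = 1
SSE = 9 + 16 + 4 + 0 + 4 + 0 + 1 = 34
s = √(34/5) = √6.8 ≈ 2.608

s = 2.608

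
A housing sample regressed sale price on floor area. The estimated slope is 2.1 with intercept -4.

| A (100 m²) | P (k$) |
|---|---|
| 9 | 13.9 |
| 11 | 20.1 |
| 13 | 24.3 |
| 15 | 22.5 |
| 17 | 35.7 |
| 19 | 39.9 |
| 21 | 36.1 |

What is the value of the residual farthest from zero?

e = -5

A=9: ŷ = -4 + 2.1·9 = 14.9; e = 13.9 − 14.9 = -1
A=11: ŷ = -4 + 2.1·11 = 19.1; e = 20.1 − 19.1 = 1
A=13: ŷ = -4 + 2.1·13 = 23.3; e = 24.3 − 23.3 = 1
A=15: ŷ = -4 + 2.1·15 = 27.5; e = 22.5 − 27.5 = -5
A=17: ŷ = -4 + 2.1·17 = 31.7; e = 35.7 − 31.7 = 4
A=19: ŷ = -4 + 2.1·19 = 35.9; e = 39.9 − 35.9 = 4
A=21: ŷ = -4 + 2.1·21 = 40.1; e = 36.1 − 40.1 = -4
Largest |e| is 5 at A = 15, residual -5.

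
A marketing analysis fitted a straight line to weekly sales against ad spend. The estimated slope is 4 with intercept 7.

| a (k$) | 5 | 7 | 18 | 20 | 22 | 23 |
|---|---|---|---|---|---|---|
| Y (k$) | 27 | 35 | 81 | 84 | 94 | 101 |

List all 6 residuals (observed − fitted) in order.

a=5: ŷ = 7 + 4·5 = 27; r = 27 − 27 = 0
a=7: ŷ = 7 + 4·7 = 35; r = 35 − 35 = 0
a=18: ŷ = 7 + 4·18 = 79; r = 81 − 79 = 2
a=20: ŷ = 7 + 4·20 = 87; r = 84 − 87 = -3
a=22: ŷ = 7 + 4·22 = 95; r = 94 − 95 = -1
a=23: ŷ = 7 + 4·23 = 99; r = 101 − 99 = 2

0, 0, 2, -3, -1, 2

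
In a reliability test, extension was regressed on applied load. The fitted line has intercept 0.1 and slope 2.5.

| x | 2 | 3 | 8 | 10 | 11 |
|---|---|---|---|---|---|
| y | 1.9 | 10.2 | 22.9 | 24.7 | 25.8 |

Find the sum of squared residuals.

SSE = 28.24

x=2: ŷ = 0.1 + 2.5·2 = 5.1; e = 1.9 − 5.1 = -3.2
x=3: ŷ = 0.1 + 2.5·3 = 7.6; e = 10.2 − 7.6 = 2.6
x=8: ŷ = 0.1 + 2.5·8 = 20.1; e = 22.9 − 20.1 = 2.8
x=10: ŷ = 0.1 + 2.5·10 = 25.1; e = 24.7 − 25.1 = -0.4
x=11: ŷ = 0.1 + 2.5·11 = 27.6; e = 25.8 − 27.6 = -1.8
SSE = 10.24 + 6.76 + 7.84 + 0.16 + 3.24 = 28.24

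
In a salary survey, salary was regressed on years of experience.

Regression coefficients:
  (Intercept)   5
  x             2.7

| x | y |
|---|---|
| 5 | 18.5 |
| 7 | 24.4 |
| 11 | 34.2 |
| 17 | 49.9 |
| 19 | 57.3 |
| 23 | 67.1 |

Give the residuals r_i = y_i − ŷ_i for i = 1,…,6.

0, 0.5, -0.5, -1, 1, 0

x=5: ŷ = 5 + 2.7·5 = 18.5; r = 18.5 − 18.5 = 0
x=7: ŷ = 5 + 2.7·7 = 23.9; r = 24.4 − 23.9 = 0.5
x=11: ŷ = 5 + 2.7·11 = 34.7; r = 34.2 − 34.7 = -0.5
x=17: ŷ = 5 + 2.7·17 = 50.9; r = 49.9 − 50.9 = -1
x=19: ŷ = 5 + 2.7·19 = 56.3; r = 57.3 − 56.3 = 1
x=23: ŷ = 5 + 2.7·23 = 67.1; r = 67.1 − 67.1 = 0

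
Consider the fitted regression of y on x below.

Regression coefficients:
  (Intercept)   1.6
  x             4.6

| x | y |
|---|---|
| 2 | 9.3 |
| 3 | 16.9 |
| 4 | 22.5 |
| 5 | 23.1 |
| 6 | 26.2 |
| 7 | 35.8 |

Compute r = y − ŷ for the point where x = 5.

ŷ = 1.6 + 4.6·5 = 24.6
r = 23.1 − 24.6 = -1.5

r = -1.5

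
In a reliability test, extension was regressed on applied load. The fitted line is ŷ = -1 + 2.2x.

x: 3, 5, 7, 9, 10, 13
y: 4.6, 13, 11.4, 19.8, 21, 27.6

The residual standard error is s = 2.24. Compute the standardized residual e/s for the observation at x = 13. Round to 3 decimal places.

0.000

ŷ = -1 + 2.2·13 = 27.6
e = 27.6 − 27.6 = 0
e/s = 0 / 2.24 = 0.000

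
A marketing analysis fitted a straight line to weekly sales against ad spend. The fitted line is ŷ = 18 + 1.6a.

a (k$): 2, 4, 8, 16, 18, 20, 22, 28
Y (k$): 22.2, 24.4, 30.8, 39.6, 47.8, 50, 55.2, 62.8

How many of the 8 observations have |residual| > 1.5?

a=2: ŷ = 18 + 1.6·2 = 21.2; r = 22.2 − 21.2 = 1
a=4: ŷ = 18 + 1.6·4 = 24.4; r = 24.4 − 24.4 = 0
a=8: ŷ = 18 + 1.6·8 = 30.8; r = 30.8 − 30.8 = 0
a=16: ŷ = 18 + 1.6·16 = 43.6; r = 39.6 − 43.6 = -4
a=18: ŷ = 18 + 1.6·18 = 46.8; r = 47.8 − 46.8 = 1
a=20: ŷ = 18 + 1.6·20 = 50; r = 50 − 50 = 0
a=22: ŷ = 18 + 1.6·22 = 53.2; r = 55.2 − 53.2 = 2
a=28: ŷ = 18 + 1.6·28 = 62.8; r = 62.8 − 62.8 = 0
|r| > 1.5: a=16 (|r|=4), a=22 (|r|=2) → 2

2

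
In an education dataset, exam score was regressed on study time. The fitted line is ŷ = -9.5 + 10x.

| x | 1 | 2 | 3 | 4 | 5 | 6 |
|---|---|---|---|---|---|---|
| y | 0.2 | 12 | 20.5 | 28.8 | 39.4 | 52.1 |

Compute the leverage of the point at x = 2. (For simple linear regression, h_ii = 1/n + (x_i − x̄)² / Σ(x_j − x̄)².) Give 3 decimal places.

x̄ = (1 + 2 + 3 + 4 + 5 + 6)/6 = 3.5
Σ(x − x̄)² = 6.25 + 2.25 + 0.25 + 0.25 + 2.25 + 6.25 = 17.5
h = 1/6 + (-1.5)²/17.5 = 0.166667 + 0.128571 = 0.295

h = 0.295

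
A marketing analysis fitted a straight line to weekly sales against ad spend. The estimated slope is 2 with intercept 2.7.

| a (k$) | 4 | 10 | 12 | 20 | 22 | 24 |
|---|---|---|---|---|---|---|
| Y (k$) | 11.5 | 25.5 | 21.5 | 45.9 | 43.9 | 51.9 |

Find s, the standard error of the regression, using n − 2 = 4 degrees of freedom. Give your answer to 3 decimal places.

s = 3.709

a=4: Ŷ = 2.7 + 2·4 = 10.7; r = 11.5 − 10.7 = 0.8
a=10: Ŷ = 2.7 + 2·10 = 22.7; r = 25.5 − 22.7 = 2.8
a=12: Ŷ = 2.7 + 2·12 = 26.7; r = 21.5 − 26.7 = -5.2
a=20: Ŷ = 2.7 + 2·20 = 42.7; r = 45.9 − 42.7 = 3.2
a=22: Ŷ = 2.7 + 2·22 = 46.7; r = 43.9 − 46.7 = -2.8
a=24: Ŷ = 2.7 + 2·24 = 50.7; r = 51.9 − 50.7 = 1.2
SSE = 0.64 + 7.84 + 27.04 + 10.24 + 7.84 + 1.44 = 55.04
s = √(55.04/4) = √13.76 ≈ 3.709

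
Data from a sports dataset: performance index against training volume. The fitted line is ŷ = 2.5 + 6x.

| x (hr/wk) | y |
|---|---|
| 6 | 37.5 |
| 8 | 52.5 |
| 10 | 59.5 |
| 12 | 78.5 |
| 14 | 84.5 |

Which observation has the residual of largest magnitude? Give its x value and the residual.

x = 12, e = 4

x=6: ŷ = 2.5 + 6·6 = 38.5; e = 37.5 − 38.5 = -1
x=8: ŷ = 2.5 + 6·8 = 50.5; e = 52.5 − 50.5 = 2
x=10: ŷ = 2.5 + 6·10 = 62.5; e = 59.5 − 62.5 = -3
x=12: ŷ = 2.5 + 6·12 = 74.5; e = 78.5 − 74.5 = 4
x=14: ŷ = 2.5 + 6·14 = 86.5; e = 84.5 − 86.5 = -2
Largest |e| is 4 at x = 12, residual 4.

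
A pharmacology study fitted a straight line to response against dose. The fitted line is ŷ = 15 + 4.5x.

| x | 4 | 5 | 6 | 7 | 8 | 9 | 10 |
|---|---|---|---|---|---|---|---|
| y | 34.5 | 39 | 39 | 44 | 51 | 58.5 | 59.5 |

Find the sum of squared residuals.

SSE = 29

x=4: ŷ = 15 + 4.5·4 = 33; e = 34.5 − 33 = 1.5
x=5: ŷ = 15 + 4.5·5 = 37.5; e = 39 − 37.5 = 1.5
x=6: ŷ = 15 + 4.5·6 = 42; e = 39 − 42 = -3
x=7: ŷ = 15 + 4.5·7 = 46.5; e = 44 − 46.5 = -2.5
x=8: ŷ = 15 + 4.5·8 = 51; e = 51 − 51 = 0
x=9: ŷ = 15 + 4.5·9 = 55.5; e = 58.5 − 55.5 = 3
x=10: ŷ = 15 + 4.5·10 = 60; e = 59.5 − 60 = -0.5
SSE = 2.25 + 2.25 + 9 + 6.25 + 0 + 9 + 0.25 = 29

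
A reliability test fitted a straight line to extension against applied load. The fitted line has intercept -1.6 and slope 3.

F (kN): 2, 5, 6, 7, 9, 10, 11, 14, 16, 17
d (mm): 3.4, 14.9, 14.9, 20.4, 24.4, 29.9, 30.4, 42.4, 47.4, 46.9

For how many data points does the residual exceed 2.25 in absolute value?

1

F=2: d̂ = -1.6 + 3·2 = 4.4; r = 3.4 − 4.4 = -1
F=5: d̂ = -1.6 + 3·5 = 13.4; r = 14.9 − 13.4 = 1.5
F=6: d̂ = -1.6 + 3·6 = 16.4; r = 14.9 − 16.4 = -1.5
F=7: d̂ = -1.6 + 3·7 = 19.4; r = 20.4 − 19.4 = 1
F=9: d̂ = -1.6 + 3·9 = 25.4; r = 24.4 − 25.4 = -1
F=10: d̂ = -1.6 + 3·10 = 28.4; r = 29.9 − 28.4 = 1.5
F=11: d̂ = -1.6 + 3·11 = 31.4; r = 30.4 − 31.4 = -1
F=14: d̂ = -1.6 + 3·14 = 40.4; r = 42.4 − 40.4 = 2
F=16: d̂ = -1.6 + 3·16 = 46.4; r = 47.4 − 46.4 = 1
F=17: d̂ = -1.6 + 3·17 = 49.4; r = 46.9 − 49.4 = -2.5
|r| > 2.25: F=17 (|r|=2.5) → 1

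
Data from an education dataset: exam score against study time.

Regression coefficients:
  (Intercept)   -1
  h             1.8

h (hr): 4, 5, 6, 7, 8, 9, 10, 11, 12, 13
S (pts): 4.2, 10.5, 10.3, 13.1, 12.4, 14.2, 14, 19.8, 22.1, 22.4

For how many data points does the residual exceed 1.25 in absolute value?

5

h=4: Ŝ = -1 + 1.8·4 = 6.2; r = 4.2 − 6.2 = -2
h=5: Ŝ = -1 + 1.8·5 = 8; r = 10.5 − 8 = 2.5
h=6: Ŝ = -1 + 1.8·6 = 9.8; r = 10.3 − 9.8 = 0.5
h=7: Ŝ = -1 + 1.8·7 = 11.6; r = 13.1 − 11.6 = 1.5
h=8: Ŝ = -1 + 1.8·8 = 13.4; r = 12.4 − 13.4 = -1
h=9: Ŝ = -1 + 1.8·9 = 15.2; r = 14.2 − 15.2 = -1
h=10: Ŝ = -1 + 1.8·10 = 17; r = 14 − 17 = -3
h=11: Ŝ = -1 + 1.8·11 = 18.8; r = 19.8 − 18.8 = 1
h=12: Ŝ = -1 + 1.8·12 = 20.6; r = 22.1 − 20.6 = 1.5
h=13: Ŝ = -1 + 1.8·13 = 22.4; r = 22.4 − 22.4 = 0
|r| > 1.25: h=4 (|r|=2), h=5 (|r|=2.5), h=7 (|r|=1.5), h=10 (|r|=3), h=12 (|r|=1.5) → 5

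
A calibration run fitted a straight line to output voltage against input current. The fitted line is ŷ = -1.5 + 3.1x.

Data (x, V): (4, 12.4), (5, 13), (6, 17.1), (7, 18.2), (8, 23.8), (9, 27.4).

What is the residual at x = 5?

e = -1

ŷ = -1.5 + 3.1·5 = 14
e = 13 − 14 = -1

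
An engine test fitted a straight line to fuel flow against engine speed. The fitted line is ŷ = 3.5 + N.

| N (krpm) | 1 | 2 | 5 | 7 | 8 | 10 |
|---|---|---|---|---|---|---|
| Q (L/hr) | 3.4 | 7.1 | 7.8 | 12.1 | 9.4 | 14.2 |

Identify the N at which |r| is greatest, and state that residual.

N = 8, r = -2.1

N=1: ŷ = 3.5 + 1 = 4.5; r = 3.4 − 4.5 = -1.1
N=2: ŷ = 3.5 + 2 = 5.5; r = 7.1 − 5.5 = 1.6
N=5: ŷ = 3.5 + 5 = 8.5; r = 7.8 − 8.5 = -0.7
N=7: ŷ = 3.5 + 7 = 10.5; r = 12.1 − 10.5 = 1.6
N=8: ŷ = 3.5 + 8 = 11.5; r = 9.4 − 11.5 = -2.1
N=10: ŷ = 3.5 + 10 = 13.5; r = 14.2 − 13.5 = 0.7
Largest |r| is 2.1 at N = 8, residual -2.1.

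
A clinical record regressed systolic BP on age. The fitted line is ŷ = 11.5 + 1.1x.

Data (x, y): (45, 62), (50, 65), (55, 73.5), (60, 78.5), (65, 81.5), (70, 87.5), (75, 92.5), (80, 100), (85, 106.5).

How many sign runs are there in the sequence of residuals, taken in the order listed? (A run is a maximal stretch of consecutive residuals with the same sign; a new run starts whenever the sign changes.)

x=45: ŷ = 11.5 + 1.1·45 = 61; r = 62 − 61 = 1
x=50: ŷ = 11.5 + 1.1·50 = 66.5; r = 65 − 66.5 = -1.5
x=55: ŷ = 11.5 + 1.1·55 = 72; r = 73.5 − 72 = 1.5
x=60: ŷ = 11.5 + 1.1·60 = 77.5; r = 78.5 − 77.5 = 1
x=65: ŷ = 11.5 + 1.1·65 = 83; r = 81.5 − 83 = -1.5
x=70: ŷ = 11.5 + 1.1·70 = 88.5; r = 87.5 − 88.5 = -1
x=75: ŷ = 11.5 + 1.1·75 = 94; r = 92.5 − 94 = -1.5
x=80: ŷ = 11.5 + 1.1·80 = 99.5; r = 100 − 99.5 = 0.5
x=85: ŷ = 11.5 + 1.1·85 = 105; r = 106.5 − 105 = 1.5
Signs: + − + + − − − + +
Runs: +×1, −×1, +×2, −×3, +×2 → 5

5 runs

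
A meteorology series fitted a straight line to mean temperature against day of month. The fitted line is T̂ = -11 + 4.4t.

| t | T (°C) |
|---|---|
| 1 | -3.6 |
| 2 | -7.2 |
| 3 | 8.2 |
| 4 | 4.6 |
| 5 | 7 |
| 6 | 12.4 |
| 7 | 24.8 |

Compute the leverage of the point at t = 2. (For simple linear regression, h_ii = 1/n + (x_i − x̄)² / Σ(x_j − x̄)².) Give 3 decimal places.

t̄ = (1 + 2 + 3 + 4 + 5 + 6 + 7)/7 = 4
Σ(t − t̄)² = 9 + 4 + 1 + 0 + 1 + 4 + 9 = 28
h = 1/7 + (-2)²/28 = 0.142857 + 0.142857 = 0.286

h = 0.286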